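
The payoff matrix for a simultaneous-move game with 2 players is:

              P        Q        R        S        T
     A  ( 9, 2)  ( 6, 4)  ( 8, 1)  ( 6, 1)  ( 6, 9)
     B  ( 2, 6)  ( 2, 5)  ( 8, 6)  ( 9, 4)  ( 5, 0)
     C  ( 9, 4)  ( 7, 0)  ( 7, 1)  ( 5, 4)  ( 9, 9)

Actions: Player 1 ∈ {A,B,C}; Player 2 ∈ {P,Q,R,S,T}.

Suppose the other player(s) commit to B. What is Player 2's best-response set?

P2 best: {P,R}

u_2(P vs B) = 6
u_2(Q vs B) = 5
u_2(R vs B) = 6
u_2(S vs B) = 4
u_2(T vs B) = 0
max payoff 6 at {P,R}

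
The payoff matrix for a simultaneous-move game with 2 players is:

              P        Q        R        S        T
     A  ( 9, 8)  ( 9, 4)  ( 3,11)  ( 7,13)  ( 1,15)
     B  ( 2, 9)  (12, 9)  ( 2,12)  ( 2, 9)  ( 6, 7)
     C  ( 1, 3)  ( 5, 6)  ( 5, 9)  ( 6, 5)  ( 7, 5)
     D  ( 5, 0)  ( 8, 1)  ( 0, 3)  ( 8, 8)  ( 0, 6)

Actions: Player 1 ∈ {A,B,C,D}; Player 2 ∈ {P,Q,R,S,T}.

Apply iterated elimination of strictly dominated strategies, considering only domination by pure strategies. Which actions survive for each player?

Survivors P1:{A,C,D} P2:{R,S,T}

P2 drop P (R beats it: A:11>8 B:12>9 C:9>3 D:3>0)
P2 drop Q (R beats it: A:11>4 B:12>9 C:9>6 D:3>1)
P1 drop B (C beats it: R:5>2 S:6>2 T:7>6)
P1→{A,C,D} P2→{R,S,T}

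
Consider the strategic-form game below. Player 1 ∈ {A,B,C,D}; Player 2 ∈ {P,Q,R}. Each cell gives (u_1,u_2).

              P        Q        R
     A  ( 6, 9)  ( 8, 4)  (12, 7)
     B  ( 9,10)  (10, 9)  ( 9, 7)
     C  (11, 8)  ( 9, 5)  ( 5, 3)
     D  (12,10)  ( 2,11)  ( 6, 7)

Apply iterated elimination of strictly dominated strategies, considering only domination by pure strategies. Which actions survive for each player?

IESDS → P1:{B,C,D} P2:{P,Q}

P2 drop R (P beats it: A:9>7 B:10>7 C:8>3 D:10>7)
P1 drop A (B beats it: P:9>6 Q:10>8)
P1→{B,C,D} P2→{P,Q}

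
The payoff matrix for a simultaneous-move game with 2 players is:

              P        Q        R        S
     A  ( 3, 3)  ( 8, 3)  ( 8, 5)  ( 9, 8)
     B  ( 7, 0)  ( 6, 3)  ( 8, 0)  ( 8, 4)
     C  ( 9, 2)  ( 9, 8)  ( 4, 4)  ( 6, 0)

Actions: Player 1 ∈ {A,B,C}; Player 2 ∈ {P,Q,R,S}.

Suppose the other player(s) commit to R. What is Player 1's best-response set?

P1 best: {A,B}

u_1(A vs R) = 8
u_1(B vs R) = 8
u_1(C vs R) = 4
max payoff 8 at {A,B}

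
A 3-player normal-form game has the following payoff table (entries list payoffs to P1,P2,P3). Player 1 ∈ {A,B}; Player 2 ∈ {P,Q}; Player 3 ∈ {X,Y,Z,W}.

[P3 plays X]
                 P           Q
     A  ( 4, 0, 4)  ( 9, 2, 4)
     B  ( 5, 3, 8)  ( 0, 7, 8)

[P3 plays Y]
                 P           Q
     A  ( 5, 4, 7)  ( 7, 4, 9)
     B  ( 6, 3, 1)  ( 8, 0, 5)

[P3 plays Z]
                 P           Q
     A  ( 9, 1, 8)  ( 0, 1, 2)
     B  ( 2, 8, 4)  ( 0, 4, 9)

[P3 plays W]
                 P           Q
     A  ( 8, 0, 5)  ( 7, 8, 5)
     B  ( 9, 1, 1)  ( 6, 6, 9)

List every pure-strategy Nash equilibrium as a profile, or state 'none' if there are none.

PSNE = {(A,P,Z)}

(A,P,X): not NE [P1→B gives 5>4; P2→Q gives 2>0; P3→Z gives 8>4]
(A,P,Y): not NE [P1→B gives 6>5; P3→Z gives 8>7]
(A,P,Z): NE
(A,P,W): not NE [P1→B gives 9>8; P2→Q gives 8>0; P3→Z gives 8>5]
(A,Q,X): not NE [P3→Y gives 9>4]
(A,Q,Y): not NE [P1→B gives 8>7]
(A,Q,Z): not NE [P3→Y gives 9>2]
(A,Q,W): not NE [P3→Y gives 9>5]
(B,P,X): not NE [P2→Q gives 7>3]
(B,P,Y): not NE [P3→X gives 8>1]
(B,P,Z): not NE [P1→A gives 9>2; P3→X gives 8>4]
(B,P,W): not NE [P2→Q gives 6>1; P3→X gives 8>1]
(B,Q,X): not NE [P1→A gives 9>0; P3→W gives 9>8]
(B,Q,Y): not NE [P2→P gives 3>0; P3→W gives 9>5]
(B,Q,Z): not NE [P2→P gives 8>4]
(B,Q,W): not NE [P1→A gives 7>6]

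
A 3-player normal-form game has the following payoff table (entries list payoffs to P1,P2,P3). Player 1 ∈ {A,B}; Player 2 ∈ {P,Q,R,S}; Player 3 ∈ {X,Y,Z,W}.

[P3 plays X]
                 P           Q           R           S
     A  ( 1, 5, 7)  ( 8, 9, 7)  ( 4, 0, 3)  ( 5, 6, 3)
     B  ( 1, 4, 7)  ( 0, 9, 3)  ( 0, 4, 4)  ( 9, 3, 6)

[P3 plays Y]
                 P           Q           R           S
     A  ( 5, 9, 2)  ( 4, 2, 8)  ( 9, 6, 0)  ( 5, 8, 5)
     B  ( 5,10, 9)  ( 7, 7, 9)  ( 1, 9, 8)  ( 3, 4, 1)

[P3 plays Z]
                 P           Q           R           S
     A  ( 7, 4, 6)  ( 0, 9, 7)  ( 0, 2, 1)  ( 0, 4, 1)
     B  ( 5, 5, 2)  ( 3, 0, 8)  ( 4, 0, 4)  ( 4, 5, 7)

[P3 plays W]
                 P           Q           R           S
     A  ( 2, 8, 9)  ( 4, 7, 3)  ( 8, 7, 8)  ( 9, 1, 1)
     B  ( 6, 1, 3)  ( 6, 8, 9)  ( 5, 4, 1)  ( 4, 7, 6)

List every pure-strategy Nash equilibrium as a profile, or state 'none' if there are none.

(A,P,X): not NE [P2→Q gives 9>5; P3→W gives 9>7]
(A,P,Y): not NE [P3→W gives 9>2]
(A,P,Z): not NE [P2→Q gives 9>4; P3→W gives 9>6]
(A,P,W): not NE [P1→B gives 6>2]
(A,Q,X): not NE [P3→Y gives 8>7]
(A,Q,Y): not NE [P1→B gives 7>4; P2→P gives 9>2]
(A,Q,Z): not NE [P1→B gives 3>0; P3→Y gives 8>7]
(A,Q,W): not NE [P1→B gives 6>4; P2→P gives 8>7; P3→Y gives 8>3]
(A,R,X): not NE [P2→Q gives 9>0; P3→W gives 8>3]
(A,R,Y): not NE [P2→P gives 9>6; P3→W gives 8>0]
(A,R,Z): not NE [P1→B gives 4>0; P2→Q gives 9>2; P3→W gives 8>1]
(A,R,W): not NE [P2→P gives 8>7]
(A,S,X): not NE [P1→B gives 9>5; P2→Q gives 9>6; P3→Y gives 5>3]
(A,S,Y): not NE [P2→P gives 9>8]
(A,S,Z): not NE [P1→B gives 4>0; P2→Q gives 9>4; P3→Y gives 5>1]
(A,S,W): not NE [P2→P gives 8>1; P3→Y gives 5>1]
(B,P,X): not NE [P2→Q gives 9>4; P3→Y gives 9>7]
(B,P,Y): NE
(B,P,Z): not NE [P1→A gives 7>5; P3→Y gives 9>2]
(B,P,W): not NE [P2→Q gives 8>1; P3→Y gives 9>3]
(B,Q,X): not NE [P1→A gives 8>0; P3→W gives 9>3]
(B,Q,Y): not NE [P2→P gives 10>7]
(B,Q,Z): not NE [P2→S gives 5>0; P3→W gives 9>8]
(B,Q,W): NE
(B,R,X): not NE [P1→A gives 4>0; P2→Q gives 9>4; P3→Y gives 8>4]
(B,R,Y): not NE [P1→A gives 9>1; P2→P gives 10>9]
(B,R,Z): not NE [P2→S gives 5>0; P3→Y gives 8>4]
(B,R,W): not NE [P1→A gives 8>5; P2→Q gives 8>4; P3→Y gives 8>1]
(B,S,X): not NE [P2→Q gives 9>3; P3→Z gives 7>6]
(B,S,Y): not NE [P1→A gives 5>3; P2→P gives 10>4; P3→Z gives 7>1]
(B,S,Z): NE
(B,S,W): not NE [P1→A gives 9>4; P2→Q gives 8>7; P3→Z gives 7>6]

PSNE = {(B,P,Y), (B,Q,W), (B,S,Z)}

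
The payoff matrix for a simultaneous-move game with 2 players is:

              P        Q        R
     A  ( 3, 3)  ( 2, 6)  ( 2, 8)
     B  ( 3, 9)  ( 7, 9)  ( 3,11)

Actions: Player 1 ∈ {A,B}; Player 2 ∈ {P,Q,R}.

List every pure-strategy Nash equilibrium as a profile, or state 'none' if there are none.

PSNE = {(B,R)}

(A,P): not NE [P2→R gives 8>3]
(A,Q): not NE [P1→B gives 7>2; P2→R gives 8>6]
(A,R): not NE [P1→B gives 3>2]
(B,P): not NE [P2→R gives 11>9]
(B,Q): not NE [P2→R gives 11>9]
(B,R): NE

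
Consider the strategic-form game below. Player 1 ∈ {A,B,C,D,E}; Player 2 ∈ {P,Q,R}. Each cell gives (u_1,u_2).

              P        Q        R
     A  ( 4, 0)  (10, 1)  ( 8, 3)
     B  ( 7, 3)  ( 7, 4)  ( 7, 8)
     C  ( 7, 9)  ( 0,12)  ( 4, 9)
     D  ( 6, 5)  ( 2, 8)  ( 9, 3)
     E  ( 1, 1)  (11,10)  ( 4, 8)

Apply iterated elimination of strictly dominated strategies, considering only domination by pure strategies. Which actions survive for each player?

P2 drop P (Q beats it: A:1>0 B:4>3 C:12>9 D:8>5 E:10>1)
P1 drop B (A beats it: Q:10>7 R:8>7)
P1 drop C (A beats it: Q:10>0 R:8>4)
P1→{A,D,E} P2→{Q,R}

Remaining: P1:{A,D,E} P2:{Q,R}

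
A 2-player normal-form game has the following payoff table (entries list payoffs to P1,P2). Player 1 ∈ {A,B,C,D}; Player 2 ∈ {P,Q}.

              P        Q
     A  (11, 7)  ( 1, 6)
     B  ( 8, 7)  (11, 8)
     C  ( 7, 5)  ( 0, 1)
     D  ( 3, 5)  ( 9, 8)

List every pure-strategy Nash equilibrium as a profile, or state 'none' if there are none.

(A,P): NE
(A,Q): not NE [P1→B gives 11>1; P2→P gives 7>6]
(B,P): not NE [P1→A gives 11>8; P2→Q gives 8>7]
(B,Q): NE
(C,P): not NE [P1→A gives 11>7]
(C,Q): not NE [P1→B gives 11>0; P2→P gives 5>1]
(D,P): not NE [P1→A gives 11>3; P2→Q gives 8>5]
(D,Q): not NE [P1→B gives 11>9]

NE set: (A,P), (B,Q)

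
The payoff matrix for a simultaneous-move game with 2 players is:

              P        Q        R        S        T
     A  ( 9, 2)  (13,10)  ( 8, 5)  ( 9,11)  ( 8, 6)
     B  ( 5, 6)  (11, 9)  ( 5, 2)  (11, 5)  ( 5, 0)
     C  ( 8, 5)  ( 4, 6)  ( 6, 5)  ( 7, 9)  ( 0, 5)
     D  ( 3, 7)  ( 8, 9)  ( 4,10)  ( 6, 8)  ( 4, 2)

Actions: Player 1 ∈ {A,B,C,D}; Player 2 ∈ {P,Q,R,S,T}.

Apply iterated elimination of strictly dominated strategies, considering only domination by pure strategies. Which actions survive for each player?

Remaining: P1:{A,B} P2:{Q,S}

P1 drop C (A beats it: P:9>8 Q:13>4 R:8>6 S:9>7 T:8>0)
P1 drop D (A beats it: P:9>3 Q:13>8 R:8>4 S:9>6 T:8>4)
P2 drop P (Q beats it: A:10>2 B:9>6)
P2 drop R (Q beats it: A:10>5 B:9>2)
P2 drop T (Q beats it: A:10>6 B:9>0)
P1→{A,B} P2→{Q,S}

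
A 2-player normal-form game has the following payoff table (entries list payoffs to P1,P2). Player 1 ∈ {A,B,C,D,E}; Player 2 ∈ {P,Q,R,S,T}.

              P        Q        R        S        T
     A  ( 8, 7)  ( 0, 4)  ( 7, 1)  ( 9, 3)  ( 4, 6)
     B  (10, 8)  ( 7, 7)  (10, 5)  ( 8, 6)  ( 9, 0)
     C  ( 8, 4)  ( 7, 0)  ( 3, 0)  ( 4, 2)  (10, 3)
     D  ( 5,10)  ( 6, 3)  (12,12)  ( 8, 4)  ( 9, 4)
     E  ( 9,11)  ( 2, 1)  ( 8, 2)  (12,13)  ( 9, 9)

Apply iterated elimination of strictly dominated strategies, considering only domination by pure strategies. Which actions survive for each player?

Remaining: P1:{B,D,E} P2:{P,R,S}

P1 drop A (E beats it: P:9>8 Q:2>0 R:8>7 S:12>9 T:9>4)
P2 drop Q (P beats it: B:8>7 C:4>0 D:10>3 E:11>1)
P2 drop T (P beats it: B:8>0 C:4>3 D:10>4 E:11>9)
P1 drop C (B beats it: P:10>8 R:10>3 S:8>4)
P1→{B,D,E} P2→{P,R,S}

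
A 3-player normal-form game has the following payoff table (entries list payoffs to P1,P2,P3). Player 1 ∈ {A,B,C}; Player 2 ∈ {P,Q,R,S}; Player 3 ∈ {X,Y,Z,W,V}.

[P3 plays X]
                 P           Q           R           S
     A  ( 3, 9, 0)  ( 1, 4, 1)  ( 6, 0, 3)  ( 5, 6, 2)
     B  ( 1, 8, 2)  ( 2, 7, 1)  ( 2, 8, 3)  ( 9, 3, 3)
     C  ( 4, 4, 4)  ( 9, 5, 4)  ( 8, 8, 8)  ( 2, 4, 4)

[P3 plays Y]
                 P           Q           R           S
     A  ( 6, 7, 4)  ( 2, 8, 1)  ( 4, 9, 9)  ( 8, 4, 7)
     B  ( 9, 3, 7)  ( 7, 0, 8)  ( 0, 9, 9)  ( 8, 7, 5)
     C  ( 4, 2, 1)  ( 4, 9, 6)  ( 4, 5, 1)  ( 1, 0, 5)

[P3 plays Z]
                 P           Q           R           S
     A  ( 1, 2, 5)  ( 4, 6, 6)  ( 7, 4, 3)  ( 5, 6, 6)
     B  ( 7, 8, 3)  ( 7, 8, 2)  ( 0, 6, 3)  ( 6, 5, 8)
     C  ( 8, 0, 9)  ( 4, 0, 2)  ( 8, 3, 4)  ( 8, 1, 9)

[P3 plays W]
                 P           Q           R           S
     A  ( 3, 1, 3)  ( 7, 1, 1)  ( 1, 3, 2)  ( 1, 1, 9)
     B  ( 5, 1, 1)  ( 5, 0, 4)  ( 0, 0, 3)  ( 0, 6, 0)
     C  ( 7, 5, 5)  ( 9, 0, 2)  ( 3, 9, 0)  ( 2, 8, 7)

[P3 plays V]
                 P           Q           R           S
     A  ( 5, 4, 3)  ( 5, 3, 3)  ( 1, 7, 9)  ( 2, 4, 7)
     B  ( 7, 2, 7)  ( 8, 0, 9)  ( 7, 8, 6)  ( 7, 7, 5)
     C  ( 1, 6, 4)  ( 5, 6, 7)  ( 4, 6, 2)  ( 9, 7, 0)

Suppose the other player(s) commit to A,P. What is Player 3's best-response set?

BR_3 = {Z}

u_3(X vs A,P) = 0
u_3(Y vs A,P) = 4
u_3(Z vs A,P) = 5
u_3(W vs A,P) = 3
u_3(V vs A,P) = 3
max payoff 5 at {Z}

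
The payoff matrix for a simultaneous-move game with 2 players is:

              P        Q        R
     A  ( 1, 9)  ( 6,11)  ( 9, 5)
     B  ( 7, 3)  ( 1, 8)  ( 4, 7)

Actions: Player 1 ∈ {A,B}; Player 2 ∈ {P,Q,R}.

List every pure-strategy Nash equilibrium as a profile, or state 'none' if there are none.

(A,P): not NE [P1→B gives 7>1; P2→Q gives 11>9]
(A,Q): NE
(A,R): not NE [P2→Q gives 11>5]
(B,P): not NE [P2→Q gives 8>3]
(B,Q): not NE [P1→A gives 6>1]
(B,R): not NE [P1→A gives 9>4; P2→Q gives 8>7]

Nash profiles: (A,Q)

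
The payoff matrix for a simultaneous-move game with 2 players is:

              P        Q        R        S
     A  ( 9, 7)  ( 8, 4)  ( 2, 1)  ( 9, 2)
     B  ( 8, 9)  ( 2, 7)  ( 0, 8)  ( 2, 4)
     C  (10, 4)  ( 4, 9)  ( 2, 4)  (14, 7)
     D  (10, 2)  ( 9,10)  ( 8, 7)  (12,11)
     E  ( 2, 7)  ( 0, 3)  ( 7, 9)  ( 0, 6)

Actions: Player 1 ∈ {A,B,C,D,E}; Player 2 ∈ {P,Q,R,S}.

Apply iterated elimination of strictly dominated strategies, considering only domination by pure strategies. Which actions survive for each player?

P1 drop A (D beats it: P:10>9 Q:9>8 R:8>2 S:12>9)
P1 drop B (C beats it: P:10>8 Q:4>2 R:2>0 S:14>2)
P1 drop E (D beats it: P:10>2 Q:9>0 R:8>7 S:12>0)
P2 drop P (Q beats it: C:9>4 D:10>2)
P2 drop R (Q beats it: C:9>4 D:10>7)
P1→{C,D} P2→{Q,S}

Remaining: P1:{C,D} P2:{Q,S}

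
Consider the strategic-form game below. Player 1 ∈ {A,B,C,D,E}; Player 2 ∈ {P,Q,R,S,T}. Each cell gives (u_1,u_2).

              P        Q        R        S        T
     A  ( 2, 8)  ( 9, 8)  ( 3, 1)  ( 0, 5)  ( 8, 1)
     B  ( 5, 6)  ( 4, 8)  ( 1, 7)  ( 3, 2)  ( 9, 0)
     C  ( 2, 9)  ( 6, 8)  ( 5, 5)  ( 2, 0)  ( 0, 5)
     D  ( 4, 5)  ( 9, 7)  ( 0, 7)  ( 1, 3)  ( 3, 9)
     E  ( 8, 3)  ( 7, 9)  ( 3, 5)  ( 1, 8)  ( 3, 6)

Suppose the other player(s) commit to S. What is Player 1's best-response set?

u_1(A vs S) = 0
u_1(B vs S) = 3
u_1(C vs S) = 2
u_1(D vs S) = 1
u_1(E vs S) = 1
max payoff 3 at {B}

BR_1 = {B}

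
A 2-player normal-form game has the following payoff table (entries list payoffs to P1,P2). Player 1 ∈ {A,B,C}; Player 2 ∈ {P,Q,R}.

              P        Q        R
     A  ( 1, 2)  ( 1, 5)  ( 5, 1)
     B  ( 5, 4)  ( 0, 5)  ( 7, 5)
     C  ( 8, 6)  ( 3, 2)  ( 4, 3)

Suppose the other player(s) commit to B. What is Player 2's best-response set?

P2 best: {Q,R}

u_2(P vs B) = 4
u_2(Q vs B) = 5
u_2(R vs B) = 5
max payoff 5 at {Q,R}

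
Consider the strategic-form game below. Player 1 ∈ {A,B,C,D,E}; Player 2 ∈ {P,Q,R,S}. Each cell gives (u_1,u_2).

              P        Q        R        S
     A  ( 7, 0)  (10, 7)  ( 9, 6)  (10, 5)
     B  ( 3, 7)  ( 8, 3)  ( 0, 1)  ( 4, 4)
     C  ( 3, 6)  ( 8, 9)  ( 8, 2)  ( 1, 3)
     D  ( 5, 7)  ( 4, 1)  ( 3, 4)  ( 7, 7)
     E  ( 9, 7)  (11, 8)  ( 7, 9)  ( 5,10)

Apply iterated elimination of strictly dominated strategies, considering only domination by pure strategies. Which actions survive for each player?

P1 drop B (A beats it: P:7>3 Q:10>8 R:9>0 S:10>4)
P1 drop C (A beats it: P:7>3 Q:10>8 R:9>8 S:10>1)
P1 drop D (A beats it: P:7>5 Q:10>4 R:9>3 S:10>7)
P2 drop P (Q beats it: A:7>0 E:8>7)
P1→{A,E} P2→{Q,R,S}

IESDS → P1:{A,E} P2:{Q,R,S}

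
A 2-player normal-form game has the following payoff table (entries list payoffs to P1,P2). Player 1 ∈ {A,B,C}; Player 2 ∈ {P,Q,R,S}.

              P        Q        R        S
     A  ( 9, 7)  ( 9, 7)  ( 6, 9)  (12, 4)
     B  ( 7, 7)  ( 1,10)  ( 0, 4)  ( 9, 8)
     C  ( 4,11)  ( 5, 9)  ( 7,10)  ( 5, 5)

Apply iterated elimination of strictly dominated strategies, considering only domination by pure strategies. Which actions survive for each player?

Remaining: P1:{A,C} P2:{P,R}

P1 drop B (A beats it: P:9>7 Q:9>1 R:6>0 S:12>9)
P2 drop Q (R beats it: A:9>7 C:10>9)
P2 drop S (P beats it: A:7>4 C:11>5)
P1→{A,C} P2→{P,R}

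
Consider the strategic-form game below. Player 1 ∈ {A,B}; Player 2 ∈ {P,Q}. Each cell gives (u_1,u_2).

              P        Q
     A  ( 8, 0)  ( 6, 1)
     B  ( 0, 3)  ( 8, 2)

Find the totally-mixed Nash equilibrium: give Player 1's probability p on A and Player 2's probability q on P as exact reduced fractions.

P1 indiff ⇒ q·8+(1-q)·6 = q·0+(1-q)·8 ⇒ q(8) = (1-q)(2) ⇒ q = 1/5
P2 indiff ⇒ p·0+(1-p)·3 = p·1+(1-p)·2 ⇒ p(-1) = (1-p)(-1) ⇒ p = 1/2

(p,q) = (1/2, 1/5)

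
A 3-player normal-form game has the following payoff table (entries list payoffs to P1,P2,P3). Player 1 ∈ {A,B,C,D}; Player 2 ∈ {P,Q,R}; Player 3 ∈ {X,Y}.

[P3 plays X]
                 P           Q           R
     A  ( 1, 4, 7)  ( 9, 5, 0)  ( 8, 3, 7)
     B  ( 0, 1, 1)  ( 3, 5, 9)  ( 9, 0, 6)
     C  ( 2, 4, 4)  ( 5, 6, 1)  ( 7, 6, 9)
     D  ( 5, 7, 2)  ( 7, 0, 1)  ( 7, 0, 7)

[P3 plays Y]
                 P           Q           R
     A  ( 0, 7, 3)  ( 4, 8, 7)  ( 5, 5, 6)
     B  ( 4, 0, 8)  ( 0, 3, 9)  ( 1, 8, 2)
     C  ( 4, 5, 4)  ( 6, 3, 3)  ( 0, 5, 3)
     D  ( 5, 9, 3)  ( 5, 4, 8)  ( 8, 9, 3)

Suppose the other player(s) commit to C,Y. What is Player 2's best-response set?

BR_2 = {P,R}

u_2(P vs C,Y) = 5
u_2(Q vs C,Y) = 3
u_2(R vs C,Y) = 5
max payoff 5 at {P,R}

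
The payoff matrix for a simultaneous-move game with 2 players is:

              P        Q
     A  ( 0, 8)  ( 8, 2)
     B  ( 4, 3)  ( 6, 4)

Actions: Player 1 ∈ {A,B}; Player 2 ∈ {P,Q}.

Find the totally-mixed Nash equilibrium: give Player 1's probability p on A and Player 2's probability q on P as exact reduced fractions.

P1 mixes 1/7 on A; P2 mixes 1/3 on P

P1 indiff ⇒ q·0+(1-q)·8 = q·4+(1-q)·6 ⇒ q(-4) = (1-q)(-2) ⇒ q = 1/3
P2 indiff ⇒ p·8+(1-p)·3 = p·2+(1-p)·4 ⇒ p(6) = (1-p)(1) ⇒ p = 1/7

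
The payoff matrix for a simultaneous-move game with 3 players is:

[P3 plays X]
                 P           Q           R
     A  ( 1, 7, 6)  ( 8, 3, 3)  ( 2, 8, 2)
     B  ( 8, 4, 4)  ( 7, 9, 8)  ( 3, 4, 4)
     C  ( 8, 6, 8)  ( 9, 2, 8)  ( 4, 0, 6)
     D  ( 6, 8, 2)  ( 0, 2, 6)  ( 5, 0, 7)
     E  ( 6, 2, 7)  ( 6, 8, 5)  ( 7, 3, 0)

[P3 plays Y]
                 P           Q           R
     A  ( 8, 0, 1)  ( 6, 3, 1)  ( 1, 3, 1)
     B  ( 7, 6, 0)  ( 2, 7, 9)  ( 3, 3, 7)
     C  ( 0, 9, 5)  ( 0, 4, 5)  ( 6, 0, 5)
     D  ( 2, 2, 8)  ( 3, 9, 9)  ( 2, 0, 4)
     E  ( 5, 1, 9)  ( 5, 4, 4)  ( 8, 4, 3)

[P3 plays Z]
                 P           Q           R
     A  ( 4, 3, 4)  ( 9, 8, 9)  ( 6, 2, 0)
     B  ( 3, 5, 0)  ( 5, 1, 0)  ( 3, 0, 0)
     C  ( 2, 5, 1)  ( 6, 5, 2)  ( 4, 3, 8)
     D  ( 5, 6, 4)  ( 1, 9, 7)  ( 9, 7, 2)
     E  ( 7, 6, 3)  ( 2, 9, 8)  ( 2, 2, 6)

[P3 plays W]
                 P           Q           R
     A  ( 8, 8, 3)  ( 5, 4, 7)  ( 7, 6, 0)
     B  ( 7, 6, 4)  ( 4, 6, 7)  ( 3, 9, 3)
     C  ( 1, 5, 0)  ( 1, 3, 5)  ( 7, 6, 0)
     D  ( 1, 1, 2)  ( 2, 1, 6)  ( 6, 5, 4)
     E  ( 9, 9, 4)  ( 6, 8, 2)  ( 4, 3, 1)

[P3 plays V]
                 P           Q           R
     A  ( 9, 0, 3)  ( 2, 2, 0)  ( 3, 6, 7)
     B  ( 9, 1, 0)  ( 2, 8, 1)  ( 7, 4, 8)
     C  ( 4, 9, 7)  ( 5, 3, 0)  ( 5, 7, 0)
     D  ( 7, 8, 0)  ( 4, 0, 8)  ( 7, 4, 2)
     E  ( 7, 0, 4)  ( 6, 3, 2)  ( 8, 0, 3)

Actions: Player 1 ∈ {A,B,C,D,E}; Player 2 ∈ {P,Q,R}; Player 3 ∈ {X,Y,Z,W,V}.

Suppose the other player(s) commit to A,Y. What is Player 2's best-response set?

u_2(P vs A,Y) = 0
u_2(Q vs A,Y) = 3
u_2(R vs A,Y) = 3
max payoff 3 at {Q,R}

BR_2 = {Q,R}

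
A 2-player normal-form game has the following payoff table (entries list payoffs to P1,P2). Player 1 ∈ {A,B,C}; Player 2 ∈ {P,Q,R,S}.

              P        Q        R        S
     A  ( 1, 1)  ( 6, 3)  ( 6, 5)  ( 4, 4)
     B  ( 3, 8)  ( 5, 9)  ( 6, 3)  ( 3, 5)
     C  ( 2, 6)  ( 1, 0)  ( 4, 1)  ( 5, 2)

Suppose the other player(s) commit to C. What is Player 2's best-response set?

u_2(P vs C) = 6
u_2(Q vs C) = 0
u_2(R vs C) = 1
u_2(S vs C) = 2
max payoff 6 at {P}

BR_2 = {P}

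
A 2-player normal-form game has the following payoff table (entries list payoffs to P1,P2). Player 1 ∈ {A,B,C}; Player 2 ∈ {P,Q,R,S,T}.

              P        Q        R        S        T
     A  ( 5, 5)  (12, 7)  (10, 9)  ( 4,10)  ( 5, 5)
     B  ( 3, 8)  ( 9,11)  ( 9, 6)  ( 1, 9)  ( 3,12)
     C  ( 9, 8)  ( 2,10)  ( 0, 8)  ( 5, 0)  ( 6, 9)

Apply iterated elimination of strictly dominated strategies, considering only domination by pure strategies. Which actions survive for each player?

P1 drop B (A beats it: P:5>3 Q:12>9 R:10>9 S:4>1 T:5>3)
P2 drop P (Q beats it: A:7>5 C:10>8)
P2 drop T (Q beats it: A:7>5 C:10>9)
P1→{A,C} P2→{Q,R,S}

IESDS → P1:{A,C} P2:{Q,R,S}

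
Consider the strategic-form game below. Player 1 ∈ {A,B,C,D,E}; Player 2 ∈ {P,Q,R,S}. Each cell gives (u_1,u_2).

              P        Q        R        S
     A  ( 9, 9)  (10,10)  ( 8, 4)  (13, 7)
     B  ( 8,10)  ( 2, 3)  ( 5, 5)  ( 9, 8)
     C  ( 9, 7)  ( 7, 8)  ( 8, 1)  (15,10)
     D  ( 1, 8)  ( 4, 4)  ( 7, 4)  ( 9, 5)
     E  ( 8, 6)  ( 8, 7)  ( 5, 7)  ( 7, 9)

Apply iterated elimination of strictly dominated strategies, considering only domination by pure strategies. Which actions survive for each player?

P1 drop B (A beats it: P:9>8 Q:10>2 R:8>5 S:13>9)
P1 drop D (A beats it: P:9>1 Q:10>4 R:8>7 S:13>9)
P1 drop E (A beats it: P:9>8 Q:10>8 R:8>5 S:13>7)
P2 drop P (Q beats it: A:10>9 C:8>7)
P2 drop R (Q beats it: A:10>4 C:8>1)
P1→{A,C} P2→{Q,S}

Remaining: P1:{A,C} P2:{Q,S}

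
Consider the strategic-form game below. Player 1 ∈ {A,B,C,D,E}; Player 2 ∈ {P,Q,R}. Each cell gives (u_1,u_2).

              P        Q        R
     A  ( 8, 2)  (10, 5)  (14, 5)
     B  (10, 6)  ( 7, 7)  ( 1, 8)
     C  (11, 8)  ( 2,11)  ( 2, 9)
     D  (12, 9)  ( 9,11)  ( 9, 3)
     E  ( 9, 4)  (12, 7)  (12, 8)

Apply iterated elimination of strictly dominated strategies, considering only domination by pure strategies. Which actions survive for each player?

IESDS → P1:{A,E} P2:{Q,R}

P1 drop B (D beats it: P:12>10 Q:9>7 R:9>1)
P1 drop C (D beats it: P:12>11 Q:9>2 R:9>2)
P2 drop P (Q beats it: A:5>2 D:11>9 E:7>4)
P1 drop D (A beats it: Q:10>9 R:14>9)
P1→{A,E} P2→{Q,R}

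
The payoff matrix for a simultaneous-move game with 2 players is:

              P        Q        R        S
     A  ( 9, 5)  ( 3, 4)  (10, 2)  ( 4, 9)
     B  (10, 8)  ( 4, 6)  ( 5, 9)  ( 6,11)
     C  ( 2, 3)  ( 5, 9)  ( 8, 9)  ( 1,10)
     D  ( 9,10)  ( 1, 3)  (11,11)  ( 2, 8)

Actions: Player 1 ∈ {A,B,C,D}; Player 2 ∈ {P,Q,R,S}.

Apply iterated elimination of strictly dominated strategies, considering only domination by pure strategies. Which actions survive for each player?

Remaining: P1:{A,B,D} P2:{P,R,S}

P2 drop Q (S beats it: A:9>4 B:11>6 C:10>9 D:8>3)
P1 drop C (A beats it: P:9>2 R:10>8 S:4>1)
P1→{A,B,D} P2→{P,R,S}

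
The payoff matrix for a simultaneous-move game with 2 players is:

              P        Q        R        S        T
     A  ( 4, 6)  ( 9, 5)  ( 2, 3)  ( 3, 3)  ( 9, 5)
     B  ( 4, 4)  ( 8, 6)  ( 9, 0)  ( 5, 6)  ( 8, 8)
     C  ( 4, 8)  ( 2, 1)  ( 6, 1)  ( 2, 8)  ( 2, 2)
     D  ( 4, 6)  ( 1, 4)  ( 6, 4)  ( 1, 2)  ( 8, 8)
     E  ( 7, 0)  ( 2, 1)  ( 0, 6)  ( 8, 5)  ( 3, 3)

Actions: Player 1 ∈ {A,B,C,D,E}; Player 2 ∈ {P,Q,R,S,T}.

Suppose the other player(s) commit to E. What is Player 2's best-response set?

BR_2 = {R}

u_2(P vs E) = 0
u_2(Q vs E) = 1
u_2(R vs E) = 6
u_2(S vs E) = 5
u_2(T vs E) = 3
max payoff 6 at {R}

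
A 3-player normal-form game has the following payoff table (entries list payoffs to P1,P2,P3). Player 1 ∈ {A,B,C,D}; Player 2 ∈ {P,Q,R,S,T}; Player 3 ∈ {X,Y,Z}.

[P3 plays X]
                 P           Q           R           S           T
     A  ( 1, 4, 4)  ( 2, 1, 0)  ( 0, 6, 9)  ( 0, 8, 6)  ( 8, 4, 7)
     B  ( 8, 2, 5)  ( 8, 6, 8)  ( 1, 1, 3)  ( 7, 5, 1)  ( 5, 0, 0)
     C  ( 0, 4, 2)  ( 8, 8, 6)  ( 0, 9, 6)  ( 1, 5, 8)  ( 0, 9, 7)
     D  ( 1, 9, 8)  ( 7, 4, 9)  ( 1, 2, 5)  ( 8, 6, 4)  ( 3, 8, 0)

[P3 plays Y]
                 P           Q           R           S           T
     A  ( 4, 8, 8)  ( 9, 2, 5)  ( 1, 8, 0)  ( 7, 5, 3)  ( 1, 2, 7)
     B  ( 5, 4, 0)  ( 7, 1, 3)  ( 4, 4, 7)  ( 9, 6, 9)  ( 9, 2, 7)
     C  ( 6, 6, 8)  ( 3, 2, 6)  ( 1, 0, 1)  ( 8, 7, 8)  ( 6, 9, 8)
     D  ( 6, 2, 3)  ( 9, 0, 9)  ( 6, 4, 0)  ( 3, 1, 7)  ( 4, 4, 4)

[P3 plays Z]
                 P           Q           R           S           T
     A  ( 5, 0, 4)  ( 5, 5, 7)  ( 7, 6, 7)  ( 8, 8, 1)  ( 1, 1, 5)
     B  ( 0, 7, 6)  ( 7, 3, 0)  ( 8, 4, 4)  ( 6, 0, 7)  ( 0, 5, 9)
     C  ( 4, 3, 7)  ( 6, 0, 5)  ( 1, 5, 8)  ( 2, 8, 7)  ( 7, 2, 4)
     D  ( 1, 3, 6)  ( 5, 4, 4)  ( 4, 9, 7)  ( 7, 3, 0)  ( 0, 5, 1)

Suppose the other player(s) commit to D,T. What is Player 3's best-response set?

u_3(X vs D,T) = 0
u_3(Y vs D,T) = 4
u_3(Z vs D,T) = 1
max payoff 4 at {Y}

P3 best: {Y}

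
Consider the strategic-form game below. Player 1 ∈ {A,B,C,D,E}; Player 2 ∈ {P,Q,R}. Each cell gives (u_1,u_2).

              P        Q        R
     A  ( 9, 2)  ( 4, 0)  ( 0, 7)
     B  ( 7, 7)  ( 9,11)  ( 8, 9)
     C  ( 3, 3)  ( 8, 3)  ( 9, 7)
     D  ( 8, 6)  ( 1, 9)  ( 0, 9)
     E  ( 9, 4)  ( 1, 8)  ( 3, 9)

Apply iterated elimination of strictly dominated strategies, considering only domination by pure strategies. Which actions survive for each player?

P2 drop P (R beats it: A:7>2 B:9>7 C:7>3 D:9>6 E:9>4)
P1 drop A (B beats it: Q:9>4 R:8>0)
P1 drop D (B beats it: Q:9>1 R:8>0)
P1 drop E (B beats it: Q:9>1 R:8>3)
P1→{B,C} P2→{Q,R}

Remaining: P1:{B,C} P2:{Q,R}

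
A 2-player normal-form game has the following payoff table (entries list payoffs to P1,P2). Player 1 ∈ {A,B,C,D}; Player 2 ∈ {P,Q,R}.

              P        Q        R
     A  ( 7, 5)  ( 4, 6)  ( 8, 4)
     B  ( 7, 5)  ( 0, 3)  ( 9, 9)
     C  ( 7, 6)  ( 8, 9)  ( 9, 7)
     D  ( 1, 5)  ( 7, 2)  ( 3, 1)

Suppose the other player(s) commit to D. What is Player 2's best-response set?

argmax u_2 = {P}

u_2(P vs D) = 5
u_2(Q vs D) = 2
u_2(R vs D) = 1
max payoff 5 at {P}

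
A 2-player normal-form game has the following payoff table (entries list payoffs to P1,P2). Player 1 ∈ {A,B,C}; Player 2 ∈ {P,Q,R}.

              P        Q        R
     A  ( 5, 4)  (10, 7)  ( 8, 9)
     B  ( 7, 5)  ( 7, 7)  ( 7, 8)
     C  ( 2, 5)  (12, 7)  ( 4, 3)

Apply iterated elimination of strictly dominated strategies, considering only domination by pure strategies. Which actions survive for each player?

Remaining: P1:{A,C} P2:{Q,R}

P2 drop P (Q beats it: A:7>4 B:7>5 C:7>5)
P1 drop B (A beats it: Q:10>7 R:8>7)
P1→{A,C} P2→{Q,R}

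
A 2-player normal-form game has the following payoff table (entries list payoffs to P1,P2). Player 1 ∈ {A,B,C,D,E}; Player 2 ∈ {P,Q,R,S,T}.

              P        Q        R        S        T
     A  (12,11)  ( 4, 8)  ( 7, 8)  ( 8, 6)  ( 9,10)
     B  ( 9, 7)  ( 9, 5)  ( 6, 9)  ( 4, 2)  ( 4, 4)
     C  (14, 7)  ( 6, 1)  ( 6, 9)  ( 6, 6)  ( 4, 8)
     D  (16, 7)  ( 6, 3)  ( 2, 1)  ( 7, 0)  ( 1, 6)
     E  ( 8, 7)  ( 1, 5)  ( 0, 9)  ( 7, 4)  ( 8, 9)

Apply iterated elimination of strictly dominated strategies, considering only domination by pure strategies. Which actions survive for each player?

IESDS → P1:{A,C,D} P2:{P,R,T}

P1 drop E (A beats it: P:12>8 Q:4>1 R:7>0 S:8>7 T:9>8)
P2 drop Q (P beats it: A:11>8 B:7>5 C:7>1 D:7>3)
P1 drop B (A beats it: P:12>9 R:7>6 S:8>4 T:9>4)
P2 drop S (P beats it: A:11>6 C:7>6 D:7>0)
P1→{A,C,D} P2→{P,R,T}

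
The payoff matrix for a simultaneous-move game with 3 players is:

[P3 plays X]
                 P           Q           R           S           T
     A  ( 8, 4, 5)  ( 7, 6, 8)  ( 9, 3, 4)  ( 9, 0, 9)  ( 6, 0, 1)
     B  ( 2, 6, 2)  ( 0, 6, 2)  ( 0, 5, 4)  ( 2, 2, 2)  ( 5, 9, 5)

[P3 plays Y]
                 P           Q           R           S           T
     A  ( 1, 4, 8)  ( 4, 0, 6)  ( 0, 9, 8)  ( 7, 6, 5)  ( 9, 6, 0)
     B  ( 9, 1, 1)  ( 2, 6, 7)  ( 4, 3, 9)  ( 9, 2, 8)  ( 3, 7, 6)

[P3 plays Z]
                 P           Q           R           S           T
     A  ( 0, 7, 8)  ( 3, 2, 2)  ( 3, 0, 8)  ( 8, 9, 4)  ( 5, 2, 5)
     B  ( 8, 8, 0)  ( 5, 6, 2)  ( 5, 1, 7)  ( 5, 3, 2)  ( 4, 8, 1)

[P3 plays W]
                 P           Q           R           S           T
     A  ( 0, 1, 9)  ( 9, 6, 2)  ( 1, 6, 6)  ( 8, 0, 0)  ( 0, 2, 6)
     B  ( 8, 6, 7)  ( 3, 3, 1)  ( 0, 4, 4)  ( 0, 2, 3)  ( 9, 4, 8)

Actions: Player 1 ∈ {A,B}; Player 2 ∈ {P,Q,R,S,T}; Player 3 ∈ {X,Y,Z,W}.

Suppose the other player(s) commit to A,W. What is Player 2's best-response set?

u_2(P vs A,W) = 1
u_2(Q vs A,W) = 6
u_2(R vs A,W) = 6
u_2(S vs A,W) = 0
u_2(T vs A,W) = 2
max payoff 6 at {Q,R}

BR_2 = {Q,R}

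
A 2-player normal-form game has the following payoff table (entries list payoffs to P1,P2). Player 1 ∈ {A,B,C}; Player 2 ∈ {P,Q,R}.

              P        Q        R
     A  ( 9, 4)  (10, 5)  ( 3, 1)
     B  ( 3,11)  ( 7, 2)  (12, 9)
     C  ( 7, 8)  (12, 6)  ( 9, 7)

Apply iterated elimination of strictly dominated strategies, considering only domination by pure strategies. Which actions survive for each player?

P2 drop R (P beats it: A:4>1 B:11>9 C:8>7)
P1 drop B (A beats it: P:9>3 Q:10>7)
P1→{A,C} P2→{P,Q}

IESDS → P1:{A,C} P2:{P,Q}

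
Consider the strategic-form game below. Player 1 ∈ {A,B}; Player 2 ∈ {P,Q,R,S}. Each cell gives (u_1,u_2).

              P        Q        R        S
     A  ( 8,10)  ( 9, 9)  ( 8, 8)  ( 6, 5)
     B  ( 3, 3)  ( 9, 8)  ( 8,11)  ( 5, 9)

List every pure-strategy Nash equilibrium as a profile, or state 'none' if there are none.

(A,P): NE
(A,Q): not NE [P2→P gives 10>9]
(A,R): not NE [P2→P gives 10>8]
(A,S): not NE [P2→P gives 10>5]
(B,P): not NE [P1→A gives 8>3; P2→R gives 11>3]
(B,Q): not NE [P2→R gives 11>8]
(B,R): NE
(B,S): not NE [P1→A gives 6>5; P2→R gives 11>9]

PSNE = {(A,P), (B,R)}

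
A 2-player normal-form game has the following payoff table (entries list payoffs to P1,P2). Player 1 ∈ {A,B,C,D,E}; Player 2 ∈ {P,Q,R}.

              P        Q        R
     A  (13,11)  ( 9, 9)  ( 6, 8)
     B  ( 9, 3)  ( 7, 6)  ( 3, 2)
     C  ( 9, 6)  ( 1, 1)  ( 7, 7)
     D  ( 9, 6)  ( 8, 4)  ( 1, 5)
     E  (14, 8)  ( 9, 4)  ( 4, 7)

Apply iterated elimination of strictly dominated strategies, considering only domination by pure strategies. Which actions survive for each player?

P1 drop B (A beats it: P:13>9 Q:9>7 R:6>3)
P1 drop D (A beats it: P:13>9 Q:9>8 R:6>1)
P2 drop Q (P beats it: A:11>9 C:6>1 E:8>4)
P1→{A,C,E} P2→{P,R}

Remaining: P1:{A,C,E} P2:{P,R}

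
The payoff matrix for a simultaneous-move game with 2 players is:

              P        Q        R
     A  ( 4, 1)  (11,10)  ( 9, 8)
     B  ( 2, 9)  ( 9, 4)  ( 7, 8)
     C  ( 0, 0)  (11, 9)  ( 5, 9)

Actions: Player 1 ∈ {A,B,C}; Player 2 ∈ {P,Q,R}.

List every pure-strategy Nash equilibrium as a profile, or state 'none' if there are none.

(A,P): not NE [P2→Q gives 10>1]
(A,Q): NE
(A,R): not NE [P2→Q gives 10>8]
(B,P): not NE [P1→A gives 4>2]
(B,Q): not NE [P1→C gives 11>9; P2→P gives 9>4]
(B,R): not NE [P1→A gives 9>7; P2→P gives 9>8]
(C,P): not NE [P1→A gives 4>0; P2→R gives 9>0]
(C,Q): NE
(C,R): not NE [P1→A gives 9>5]

Nash profiles: (A,Q), (C,Q)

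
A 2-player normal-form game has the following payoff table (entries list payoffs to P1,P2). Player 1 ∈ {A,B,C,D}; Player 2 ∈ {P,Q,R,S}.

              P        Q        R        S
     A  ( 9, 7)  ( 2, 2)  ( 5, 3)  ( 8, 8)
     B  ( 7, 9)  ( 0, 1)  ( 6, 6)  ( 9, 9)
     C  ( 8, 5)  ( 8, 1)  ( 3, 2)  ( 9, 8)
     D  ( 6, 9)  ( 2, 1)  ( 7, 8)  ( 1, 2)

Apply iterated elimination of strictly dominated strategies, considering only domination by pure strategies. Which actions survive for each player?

Remaining: P1:{A,B,C} P2:{P,S}

P2 drop Q (P beats it: A:7>2 B:9>1 C:5>1 D:9>1)
P2 drop R (P beats it: A:7>3 B:9>6 C:5>2 D:9>8)
P1 drop D (A beats it: P:9>6 S:8>1)
P1→{A,B,C} P2→{P,S}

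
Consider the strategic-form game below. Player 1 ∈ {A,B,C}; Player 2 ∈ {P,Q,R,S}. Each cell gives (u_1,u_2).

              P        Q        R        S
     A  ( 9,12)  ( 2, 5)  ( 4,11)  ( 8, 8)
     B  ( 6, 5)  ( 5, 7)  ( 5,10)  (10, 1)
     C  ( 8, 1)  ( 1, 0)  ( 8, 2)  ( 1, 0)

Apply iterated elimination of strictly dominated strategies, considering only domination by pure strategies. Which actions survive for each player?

P2 drop Q (R beats it: A:11>5 B:10>7 C:2>0)
P2 drop S (P beats it: A:12>8 B:5>1 C:1>0)
P1 drop B (C beats it: P:8>6 R:8>5)
P1→{A,C} P2→{P,R}

IESDS → P1:{A,C} P2:{P,R}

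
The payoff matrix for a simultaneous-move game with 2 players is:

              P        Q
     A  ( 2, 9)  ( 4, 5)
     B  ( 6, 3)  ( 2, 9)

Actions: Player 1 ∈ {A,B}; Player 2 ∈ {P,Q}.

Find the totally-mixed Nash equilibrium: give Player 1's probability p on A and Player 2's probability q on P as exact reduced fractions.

P1 indiff ⇒ q·2+(1-q)·4 = q·6+(1-q)·2 ⇒ q(-4) = (1-q)(-2) ⇒ q = 1/3
P2 indiff ⇒ p·9+(1-p)·3 = p·5+(1-p)·9 ⇒ p(4) = (1-p)(6) ⇒ p = 3/5

P1 mixes 3/5 on A; P2 mixes 1/3 on P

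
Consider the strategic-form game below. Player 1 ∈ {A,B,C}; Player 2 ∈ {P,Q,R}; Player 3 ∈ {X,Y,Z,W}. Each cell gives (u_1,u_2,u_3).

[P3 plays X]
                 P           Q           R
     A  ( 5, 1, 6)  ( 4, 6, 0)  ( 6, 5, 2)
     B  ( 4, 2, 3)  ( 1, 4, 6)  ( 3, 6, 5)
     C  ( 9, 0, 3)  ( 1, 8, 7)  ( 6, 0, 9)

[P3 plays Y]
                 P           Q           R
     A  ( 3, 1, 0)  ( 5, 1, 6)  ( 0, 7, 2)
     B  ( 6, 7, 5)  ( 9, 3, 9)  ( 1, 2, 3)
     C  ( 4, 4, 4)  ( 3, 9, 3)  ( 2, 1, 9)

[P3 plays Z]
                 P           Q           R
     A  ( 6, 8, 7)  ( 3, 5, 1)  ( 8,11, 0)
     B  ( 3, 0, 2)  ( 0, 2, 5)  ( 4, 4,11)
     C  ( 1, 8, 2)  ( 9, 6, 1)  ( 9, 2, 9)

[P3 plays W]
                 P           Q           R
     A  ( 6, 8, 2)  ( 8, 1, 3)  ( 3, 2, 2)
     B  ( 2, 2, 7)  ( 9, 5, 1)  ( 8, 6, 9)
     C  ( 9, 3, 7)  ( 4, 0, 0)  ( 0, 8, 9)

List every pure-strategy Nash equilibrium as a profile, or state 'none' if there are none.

PSNE: ∅

(A,P,X): not NE [P1→C gives 9>5; P2→Q gives 6>1; P3→Z gives 7>6]
(A,P,Y): not NE [P1→B gives 6>3; P2→R gives 7>1; P3→Z gives 7>0]
(A,P,Z): not NE [P2→R gives 11>8]
(A,P,W): not NE [P1→C gives 9>6; P3→Z gives 7>2]
(A,Q,X): not NE [P3→Y gives 6>0]
(A,Q,Y): not NE [P1→B gives 9>5; P2→R gives 7>1]
(A,Q,Z): not NE [P1→C gives 9>3; P2→R gives 11>5; P3→Y gives 6>1]
(A,Q,W): not NE [P1→B gives 9>8; P2→P gives 8>1; P3→Y gives 6>3]
(A,R,X): not NE [P2→Q gives 6>5]
(A,R,Y): not NE [P1→C gives 2>0]
(A,R,Z): not NE [P1→C gives 9>8; P3→W gives 2>0]
(A,R,W): not NE [P1→B gives 8>3; P2→P gives 8>2]
(B,P,X): not NE [P1→C gives 9>4; P2→R gives 6>2; P3→W gives 7>3]
(B,P,Y): not NE [P3→W gives 7>5]
(B,P,Z): not NE [P1→A gives 6>3; P2→R gives 4>0; P3→W gives 7>2]
(B,P,W): not NE [P1→C gives 9>2; P2→R gives 6>2]
(B,Q,X): not NE [P1→A gives 4>1; P2→R gives 6>4; P3→Y gives 9>6]
(B,Q,Y): not NE [P2→P gives 7>3]
(B,Q,Z): not NE [P1→C gives 9>0; P2→R gives 4>2; P3→Y gives 9>5]
(B,Q,W): not NE [P2→R gives 6>5; P3→Y gives 9>1]
(B,R,X): not NE [P1→C gives 6>3; P3→Z gives 11>5]
(B,R,Y): not NE [P1→C gives 2>1; P2→P gives 7>2; P3→Z gives 11>3]
(B,R,Z): not NE [P1→C gives 9>4]
(B,R,W): not NE [P3→Z gives 11>9]
(C,P,X): not NE [P2→Q gives 8>0; P3→W gives 7>3]
(C,P,Y): not NE [P1→B gives 6>4; P2→Q gives 9>4; P3→W gives 7>4]
(C,P,Z): not NE [P1→A gives 6>1; P3→W gives 7>2]
(C,P,W): not NE [P2→R gives 8>3]
(C,Q,X): not NE [P1→A gives 4>1]
(C,Q,Y): not NE [P1→B gives 9>3; P3→X gives 7>3]
(C,Q,Z): not NE [P2→P gives 8>6; P3→X gives 7>1]
(C,Q,W): not NE [P1→B gives 9>4; P2→R gives 8>0; P3→X gives 7>0]
(C,R,X): not NE [P2→Q gives 8>0]
(C,R,Y): not NE [P2→Q gives 9>1]
(C,R,Z): not NE [P2→P gives 8>2]
(C,R,W): not NE [P1→B gives 8>0]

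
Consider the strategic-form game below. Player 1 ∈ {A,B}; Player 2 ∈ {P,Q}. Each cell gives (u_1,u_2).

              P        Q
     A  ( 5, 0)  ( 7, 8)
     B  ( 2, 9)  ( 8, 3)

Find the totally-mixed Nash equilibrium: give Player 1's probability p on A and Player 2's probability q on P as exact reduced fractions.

P1 indiff ⇒ q·5+(1-q)·7 = q·2+(1-q)·8 ⇒ q(3) = (1-q)(1) ⇒ q = 1/4
P2 indiff ⇒ p·0+(1-p)·9 = p·8+(1-p)·3 ⇒ p(-8) = (1-p)(-6) ⇒ p = 3/7

P1 mixes 3/7 on A; P2 mixes 1/4 on P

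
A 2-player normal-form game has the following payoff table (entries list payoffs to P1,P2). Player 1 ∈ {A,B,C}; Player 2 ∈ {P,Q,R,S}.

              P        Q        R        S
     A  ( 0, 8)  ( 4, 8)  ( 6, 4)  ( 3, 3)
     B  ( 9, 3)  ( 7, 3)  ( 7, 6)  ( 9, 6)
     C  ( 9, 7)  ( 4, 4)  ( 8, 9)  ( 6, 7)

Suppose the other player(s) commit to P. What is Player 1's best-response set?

P1 best: {B,C}

u_1(A vs P) = 0
u_1(B vs P) = 9
u_1(C vs P) = 9
max payoff 9 at {B,C}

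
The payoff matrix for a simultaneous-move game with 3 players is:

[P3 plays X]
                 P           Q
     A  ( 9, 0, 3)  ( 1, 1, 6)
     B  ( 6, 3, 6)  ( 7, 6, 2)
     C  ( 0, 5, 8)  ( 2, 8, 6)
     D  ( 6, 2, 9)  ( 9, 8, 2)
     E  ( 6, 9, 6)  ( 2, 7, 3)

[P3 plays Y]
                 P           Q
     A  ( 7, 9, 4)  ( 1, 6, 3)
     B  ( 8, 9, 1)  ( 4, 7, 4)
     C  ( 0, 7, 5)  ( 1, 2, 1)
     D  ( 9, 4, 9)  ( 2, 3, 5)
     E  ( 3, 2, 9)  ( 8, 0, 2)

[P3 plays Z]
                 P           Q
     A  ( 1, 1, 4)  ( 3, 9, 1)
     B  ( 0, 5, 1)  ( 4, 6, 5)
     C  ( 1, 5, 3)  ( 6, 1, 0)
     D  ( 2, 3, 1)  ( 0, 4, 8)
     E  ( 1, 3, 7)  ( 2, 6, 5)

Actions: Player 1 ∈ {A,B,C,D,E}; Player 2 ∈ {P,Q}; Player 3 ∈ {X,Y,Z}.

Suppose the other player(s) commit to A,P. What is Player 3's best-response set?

BR_3 = {Y,Z}

u_3(X vs A,P) = 3
u_3(Y vs A,P) = 4
u_3(Z vs A,P) = 4
max payoff 4 at {Y,Z}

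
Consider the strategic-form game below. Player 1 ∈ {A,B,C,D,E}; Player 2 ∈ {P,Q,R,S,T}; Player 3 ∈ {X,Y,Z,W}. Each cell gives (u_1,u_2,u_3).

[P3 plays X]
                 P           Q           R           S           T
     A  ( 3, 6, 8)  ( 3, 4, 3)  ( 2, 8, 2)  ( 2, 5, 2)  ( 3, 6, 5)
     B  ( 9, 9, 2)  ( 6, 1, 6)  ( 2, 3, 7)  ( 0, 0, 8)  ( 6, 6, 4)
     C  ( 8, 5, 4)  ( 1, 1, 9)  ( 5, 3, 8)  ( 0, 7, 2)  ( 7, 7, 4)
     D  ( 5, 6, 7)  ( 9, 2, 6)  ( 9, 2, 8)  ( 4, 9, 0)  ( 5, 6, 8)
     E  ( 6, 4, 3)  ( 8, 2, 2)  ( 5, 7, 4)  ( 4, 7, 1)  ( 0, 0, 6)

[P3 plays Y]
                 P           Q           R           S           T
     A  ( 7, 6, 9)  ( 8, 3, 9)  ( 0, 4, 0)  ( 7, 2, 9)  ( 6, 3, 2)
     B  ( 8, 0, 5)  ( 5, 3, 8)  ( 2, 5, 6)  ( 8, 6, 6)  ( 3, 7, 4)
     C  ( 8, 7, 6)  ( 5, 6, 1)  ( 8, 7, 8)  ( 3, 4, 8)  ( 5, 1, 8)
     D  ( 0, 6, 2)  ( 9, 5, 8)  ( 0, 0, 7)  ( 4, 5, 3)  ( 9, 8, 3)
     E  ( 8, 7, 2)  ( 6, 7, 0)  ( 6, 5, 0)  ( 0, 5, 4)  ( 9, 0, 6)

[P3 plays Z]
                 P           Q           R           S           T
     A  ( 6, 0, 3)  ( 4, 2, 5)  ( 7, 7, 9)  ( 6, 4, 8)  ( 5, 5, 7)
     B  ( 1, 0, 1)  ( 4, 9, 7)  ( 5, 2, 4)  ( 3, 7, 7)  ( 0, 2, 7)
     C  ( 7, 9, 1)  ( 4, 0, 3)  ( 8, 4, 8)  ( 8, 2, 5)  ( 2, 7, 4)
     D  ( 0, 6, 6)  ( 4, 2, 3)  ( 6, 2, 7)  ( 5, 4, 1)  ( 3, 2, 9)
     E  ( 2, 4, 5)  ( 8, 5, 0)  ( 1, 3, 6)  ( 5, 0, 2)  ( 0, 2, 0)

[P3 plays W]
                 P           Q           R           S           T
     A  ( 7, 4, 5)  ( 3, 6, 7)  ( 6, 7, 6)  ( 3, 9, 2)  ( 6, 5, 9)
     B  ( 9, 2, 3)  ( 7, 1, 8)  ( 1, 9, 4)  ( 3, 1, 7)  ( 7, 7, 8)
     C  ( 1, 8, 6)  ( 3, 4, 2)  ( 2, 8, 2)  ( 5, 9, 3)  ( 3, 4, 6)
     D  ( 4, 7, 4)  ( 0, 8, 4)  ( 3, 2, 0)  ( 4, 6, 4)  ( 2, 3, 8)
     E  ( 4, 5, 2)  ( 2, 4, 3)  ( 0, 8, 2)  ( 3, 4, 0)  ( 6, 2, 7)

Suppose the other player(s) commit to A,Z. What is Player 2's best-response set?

argmax u_2 = {R}

u_2(P vs A,Z) = 0
u_2(Q vs A,Z) = 2
u_2(R vs A,Z) = 7
u_2(S vs A,Z) = 4
u_2(T vs A,Z) = 5
max payoff 7 at {R}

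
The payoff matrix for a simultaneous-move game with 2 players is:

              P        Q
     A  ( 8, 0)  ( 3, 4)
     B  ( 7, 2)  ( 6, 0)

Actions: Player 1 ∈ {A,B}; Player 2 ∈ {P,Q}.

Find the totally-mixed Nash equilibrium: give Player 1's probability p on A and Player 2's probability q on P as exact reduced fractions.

p=1/3, q=3/4

P1 indiff ⇒ q·8+(1-q)·3 = q·7+(1-q)·6 ⇒ q(1) = (1-q)(3) ⇒ q = 3/4
P2 indiff ⇒ p·0+(1-p)·2 = p·4+(1-p)·0 ⇒ p(-4) = (1-p)(-2) ⇒ p = 1/3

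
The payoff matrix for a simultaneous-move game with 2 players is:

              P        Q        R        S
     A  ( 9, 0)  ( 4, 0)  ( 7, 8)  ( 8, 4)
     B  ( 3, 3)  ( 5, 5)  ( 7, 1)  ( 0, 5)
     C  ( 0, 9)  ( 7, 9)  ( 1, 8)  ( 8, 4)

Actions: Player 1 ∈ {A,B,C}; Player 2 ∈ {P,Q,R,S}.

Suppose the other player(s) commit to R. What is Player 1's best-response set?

P1 best: {A,B}

u_1(A vs R) = 7
u_1(B vs R) = 7
u_1(C vs R) = 1
max payoff 7 at {A,B}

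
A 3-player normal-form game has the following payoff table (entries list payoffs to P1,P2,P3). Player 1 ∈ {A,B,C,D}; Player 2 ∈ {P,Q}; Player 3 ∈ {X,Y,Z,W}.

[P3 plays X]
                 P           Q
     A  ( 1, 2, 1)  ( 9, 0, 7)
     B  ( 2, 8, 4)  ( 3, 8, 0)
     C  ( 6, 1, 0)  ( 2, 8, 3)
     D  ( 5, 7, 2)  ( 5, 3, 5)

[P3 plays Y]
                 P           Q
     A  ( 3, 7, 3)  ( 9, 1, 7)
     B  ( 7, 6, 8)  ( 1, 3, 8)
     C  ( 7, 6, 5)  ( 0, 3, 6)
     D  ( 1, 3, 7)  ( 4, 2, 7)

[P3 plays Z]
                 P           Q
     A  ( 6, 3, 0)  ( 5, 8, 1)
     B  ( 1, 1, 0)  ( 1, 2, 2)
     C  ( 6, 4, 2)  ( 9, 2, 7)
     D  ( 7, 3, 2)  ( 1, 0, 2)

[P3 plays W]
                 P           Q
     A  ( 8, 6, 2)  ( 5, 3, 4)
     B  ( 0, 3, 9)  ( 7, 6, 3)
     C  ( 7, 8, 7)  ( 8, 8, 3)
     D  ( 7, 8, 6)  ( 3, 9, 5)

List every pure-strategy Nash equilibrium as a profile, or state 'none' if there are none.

(A,P,X): not NE [P1→C gives 6>1; P3→Y gives 3>1]
(A,P,Y): not NE [P1→C gives 7>3]
(A,P,Z): not NE [P1→D gives 7>6; P2→Q gives 8>3; P3→Y gives 3>0]
(A,P,W): not NE [P3→Y gives 3>2]
(A,Q,X): not NE [P2→P gives 2>0]
(A,Q,Y): not NE [P2→P gives 7>1]
(A,Q,Z): not NE [P1→C gives 9>5; P3→Y gives 7>1]
(A,Q,W): not NE [P1→C gives 8>5; P2→P gives 6>3; P3→Y gives 7>4]
(B,P,X): not NE [P1→C gives 6>2; P3→W gives 9>4]
(B,P,Y): not NE [P3→W gives 9>8]
(B,P,Z): not NE [P1→D gives 7>1; P2→Q gives 2>1; P3→W gives 9>0]
(B,P,W): not NE [P1→A gives 8>0; P2→Q gives 6>3]
(B,Q,X): not NE [P1→A gives 9>3; P3→Y gives 8>0]
(B,Q,Y): not NE [P1→A gives 9>1; P2→P gives 6>3]
(B,Q,Z): not NE [P1→C gives 9>1; P3→Y gives 8>2]
(B,Q,W): not NE [P1→C gives 8>7; P3→Y gives 8>3]
(C,P,X): not NE [P2→Q gives 8>1; P3→W gives 7>0]
(C,P,Y): not NE [P3→W gives 7>5]
(C,P,Z): not NE [P1→D gives 7>6; P3→W gives 7>2]
(C,P,W): not NE [P1→A gives 8>7]
(C,Q,X): not NE [P1→A gives 9>2; P3→Z gives 7>3]
(C,Q,Y): not NE [P1→A gives 9>0; P2→P gives 6>3; P3→Z gives 7>6]
(C,Q,Z): not NE [P2→P gives 4>2]
(C,Q,W): not NE [P3→Z gives 7>3]
(D,P,X): not NE [P1→C gives 6>5; P3→Y gives 7>2]
(D,P,Y): not NE [P1→C gives 7>1]
(D,P,Z): not NE [P3→Y gives 7>2]
(D,P,W): not NE [P1→A gives 8>7; P2→Q gives 9>8; P3→Y gives 7>6]
(D,Q,X): not NE [P1→A gives 9>5; P2→P gives 7>3; P3→Y gives 7>5]
(D,Q,Y): not NE [P1→A gives 9>4; P2→P gives 3>2]
(D,Q,Z): not NE [P1→C gives 9>1; P2→P gives 3>0; P3→Y gives 7>2]
(D,Q,W): not NE [P1→C gives 8>3; P3→Y gives 7>5]

PSNE: ∅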